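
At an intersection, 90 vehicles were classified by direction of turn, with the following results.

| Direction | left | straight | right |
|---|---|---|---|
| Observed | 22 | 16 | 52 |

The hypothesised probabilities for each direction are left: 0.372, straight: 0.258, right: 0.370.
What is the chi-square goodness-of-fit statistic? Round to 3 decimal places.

Expected counts E_i = n·p_i: 90×0.372 = 33.48, 90×0.258 = 23.22, 90×0.370 = 33.3.
χ² = (22−33.48)²/33.48 + (16−23.22)²/23.22 + (52−33.3)²/33.3
   = 3.9364 + 2.2450 + 10.5012
Sum = 16.683

16.683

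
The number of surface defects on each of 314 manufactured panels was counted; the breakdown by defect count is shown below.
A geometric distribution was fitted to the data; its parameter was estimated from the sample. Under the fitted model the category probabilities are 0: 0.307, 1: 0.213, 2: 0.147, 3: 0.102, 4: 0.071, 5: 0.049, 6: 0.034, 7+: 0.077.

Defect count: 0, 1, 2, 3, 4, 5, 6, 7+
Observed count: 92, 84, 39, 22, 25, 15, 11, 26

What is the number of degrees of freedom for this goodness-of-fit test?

6

There are k = 8 categories and 1 parameter estimated from the data, so df = 8 − 1 − 1 = 6.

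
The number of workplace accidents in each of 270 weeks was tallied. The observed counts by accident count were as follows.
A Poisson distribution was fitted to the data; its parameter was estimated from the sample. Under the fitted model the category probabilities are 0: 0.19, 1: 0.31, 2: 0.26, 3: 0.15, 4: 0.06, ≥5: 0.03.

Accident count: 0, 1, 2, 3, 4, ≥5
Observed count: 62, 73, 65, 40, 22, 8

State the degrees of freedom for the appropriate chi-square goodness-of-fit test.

There are k = 6 categories and 1 parameter estimated from the data, so df = 6 − 1 − 1 = 4.

4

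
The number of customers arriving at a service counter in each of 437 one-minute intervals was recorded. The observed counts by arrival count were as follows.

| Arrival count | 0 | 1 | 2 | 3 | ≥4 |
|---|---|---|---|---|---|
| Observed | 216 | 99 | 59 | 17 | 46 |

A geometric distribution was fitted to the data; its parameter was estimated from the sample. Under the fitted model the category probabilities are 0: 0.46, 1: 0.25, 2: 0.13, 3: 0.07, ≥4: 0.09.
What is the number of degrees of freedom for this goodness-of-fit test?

3

There are k = 5 categories and 1 parameter estimated from the data, so df = 5 − 1 − 1 = 3.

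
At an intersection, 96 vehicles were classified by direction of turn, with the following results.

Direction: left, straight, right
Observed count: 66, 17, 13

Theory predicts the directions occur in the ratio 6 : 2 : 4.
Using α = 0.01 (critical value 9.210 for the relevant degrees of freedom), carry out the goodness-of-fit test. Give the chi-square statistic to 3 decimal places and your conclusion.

18.094; reject

Ratio total = 12. Expected counts: 96×6/12 = 48, 96×2/12 = 16, 96×4/12 = 32.
χ² = (66−48)²/48 + (17−16)²/16 + (13−32)²/32
   = 6.7500 + 0.0625 + 11.2813
Sum = 18.094
df = 2. Since 18.094 > 9.210, we reject H₀.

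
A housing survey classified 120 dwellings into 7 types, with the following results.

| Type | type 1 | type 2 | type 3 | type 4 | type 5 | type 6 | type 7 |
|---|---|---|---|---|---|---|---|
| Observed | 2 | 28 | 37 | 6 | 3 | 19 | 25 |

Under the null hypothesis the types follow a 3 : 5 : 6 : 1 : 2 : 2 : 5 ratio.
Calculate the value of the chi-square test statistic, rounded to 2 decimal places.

26.46

Ratio total = 24. Expected counts: 120×3/24 = 15, 120×5/24 = 25, 120×6/24 = 30, 120×1/24 = 5, 120×2/24 = 10, 120×2/24 = 10, 120×5/24 = 25.
cat         O        E   (O−E)²/E
type 1      2       15     11.267
type 2     28       25      0.360
type 3     37       30      1.633
type 4      6        5      0.200
type 5      3       10      4.900
type 6     19       10      8.100
type 7     25       25      0.000
Sum = 26.46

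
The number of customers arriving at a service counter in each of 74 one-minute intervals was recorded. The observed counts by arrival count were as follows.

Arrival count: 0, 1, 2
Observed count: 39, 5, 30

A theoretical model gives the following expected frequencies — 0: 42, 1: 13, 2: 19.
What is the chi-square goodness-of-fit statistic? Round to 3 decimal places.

11.506

cat         O        E   (O−E)²/E
0          39       42     0.2143
1           5       13     4.9231
2          30       19     6.3684
Sum = 11.506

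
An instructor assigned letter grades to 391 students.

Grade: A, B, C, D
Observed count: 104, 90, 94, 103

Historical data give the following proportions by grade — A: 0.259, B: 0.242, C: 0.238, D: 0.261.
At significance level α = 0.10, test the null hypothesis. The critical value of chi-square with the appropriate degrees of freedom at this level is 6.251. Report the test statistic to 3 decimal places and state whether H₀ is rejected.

0.318; do not reject

Expected counts E_i = n·p_i: 391×0.259 = 101.269, 391×0.242 = 94.622, 391×0.238 = 93.058, 391×0.261 = 102.051.
A: (104 − 101.269)²/101.269 = 7.458361/101.269 = 0.0736
B: (90 − 94.622)²/94.622 = 21.362884/94.622 = 0.2258
C: (94 − 93.058)²/93.058 = 0.887364/93.058 = 0.0095
D: (103 − 102.051)²/102.051 = 0.900601/102.051 = 0.0088
Sum = 0.318
df = 3. Since 0.318 < 6.251, we do not reject H₀.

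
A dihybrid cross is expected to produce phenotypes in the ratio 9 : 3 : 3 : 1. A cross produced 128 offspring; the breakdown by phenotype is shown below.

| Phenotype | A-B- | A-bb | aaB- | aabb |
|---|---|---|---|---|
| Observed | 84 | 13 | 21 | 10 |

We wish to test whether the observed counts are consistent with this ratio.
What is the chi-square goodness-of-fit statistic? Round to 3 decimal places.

7.917

Ratio total = 16. Expected counts: 128×9/16 = 72, 128×3/16 = 24, 128×3/16 = 24, 128×1/16 = 8.
χ² = (84−72)²/72 + (13−24)²/24 + (21−24)²/24 + (10−8)²/8
   = 2.0000 + 5.0417 + 0.3750 + 0.5000
Sum = 7.917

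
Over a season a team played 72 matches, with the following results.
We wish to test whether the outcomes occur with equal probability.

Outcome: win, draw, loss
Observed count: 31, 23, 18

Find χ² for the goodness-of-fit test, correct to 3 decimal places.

Under H₀ each category has probability 1/3, so each expected count is 72/3 = 24.
cat         O        E   (O−E)²/E
win        31       24     2.0417
draw       23       24     0.0417
loss       18       24     1.5000
Sum = 3.583

3.583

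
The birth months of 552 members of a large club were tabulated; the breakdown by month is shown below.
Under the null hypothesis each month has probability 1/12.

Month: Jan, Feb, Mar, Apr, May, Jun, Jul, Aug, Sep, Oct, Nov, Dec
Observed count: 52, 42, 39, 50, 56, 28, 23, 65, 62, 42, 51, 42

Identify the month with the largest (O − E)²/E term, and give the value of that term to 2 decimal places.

Jul, 11.50

Expected count for each of the 12 categories: 552/12 = 46.
Jan: (52 − 46)²/46 = 36/46 = 0.783
Feb: (42 − 46)²/46 = 16/46 = 0.348
Mar: (39 − 46)²/46 = 49/46 = 1.065
Apr: (50 − 46)²/46 = 16/46 = 0.348
May: (56 − 46)²/46 = 100/46 = 2.174
Jun: (28 − 46)²/46 = 324/46 = 7.043
Jul: (23 − 46)²/46 = 529/46 = 11.500
Aug: (65 − 46)²/46 = 361/46 = 7.848
Sep: (62 − 46)²/46 = 256/46 = 5.565
Oct: (42 − 46)²/46 = 16/46 = 0.348
Nov: (51 − 46)²/46 = 25/46 = 0.543
Dec: (42 − 46)²/46 = 16/46 = 0.348
The largest term is for Jul: 11.50.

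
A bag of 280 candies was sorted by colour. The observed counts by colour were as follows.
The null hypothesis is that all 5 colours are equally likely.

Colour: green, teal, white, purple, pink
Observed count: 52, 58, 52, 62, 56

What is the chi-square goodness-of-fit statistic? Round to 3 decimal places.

1.286

Under H₀ each category has probability 1/5, so each expected count is 280/5 = 56.
green: (52 − 56)²/56 = 16/56 = 0.2857
teal: (58 − 56)²/56 = 4/56 = 0.0714
white: (52 − 56)²/56 = 16/56 = 0.2857
purple: (62 − 56)²/56 = 36/56 = 0.6429
pink: (56 − 56)²/56 = 0/56 = 0.0000
Sum = 1.286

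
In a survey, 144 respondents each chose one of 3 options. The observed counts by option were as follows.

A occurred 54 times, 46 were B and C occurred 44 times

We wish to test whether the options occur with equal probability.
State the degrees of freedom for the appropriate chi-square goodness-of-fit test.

2

There are k = 3 categories and no parameters were estimated from the data, so df = 3 − 1 = 2.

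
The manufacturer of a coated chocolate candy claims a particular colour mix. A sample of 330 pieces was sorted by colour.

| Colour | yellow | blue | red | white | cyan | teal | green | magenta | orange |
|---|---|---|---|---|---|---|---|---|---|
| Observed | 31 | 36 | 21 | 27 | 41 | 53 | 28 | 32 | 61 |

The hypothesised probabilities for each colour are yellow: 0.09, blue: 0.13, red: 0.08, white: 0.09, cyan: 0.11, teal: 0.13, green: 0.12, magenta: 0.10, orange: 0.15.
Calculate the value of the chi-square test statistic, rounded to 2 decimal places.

Expected counts E_i = n·p_i: 330×0.09 = 29.7, 330×0.13 = 42.9, 330×0.08 = 26.4, 330×0.09 = 29.7, 330×0.11 = 36.3, 330×0.13 = 42.9, 330×0.12 = 39.6, 330×0.10 = 33, 330×0.15 = 49.5.
χ² = (31−29.7)²/29.7 + (36−42.9)²/42.9 + (21−26.4)²/26.4 + (27−29.7)²/29.7 + (41−36.3)²/36.3 + (53−42.9)²/42.9 + (28−39.6)²/39.6 + (32−33)²/33 + (61−49.5)²/49.5
   = 0.057 + 1.110 + 1.105 + 0.245 + 0.609 + 2.378 + 3.398 + 0.030 + 2.672
Sum = 11.60

11.60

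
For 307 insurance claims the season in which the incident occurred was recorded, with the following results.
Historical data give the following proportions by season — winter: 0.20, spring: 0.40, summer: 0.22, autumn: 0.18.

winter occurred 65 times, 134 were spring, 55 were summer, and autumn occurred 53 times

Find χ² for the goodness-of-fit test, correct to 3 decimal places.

3.653

Expected counts E_i = n·p_i: 307×0.20 = 61.4, 307×0.40 = 122.8, 307×0.22 = 67.54, 307×0.18 = 55.26.
χ² = (65−61.4)²/61.4 + (134−122.8)²/122.8 + (55−67.54)²/67.54 + (53−55.26)²/55.26
   = 0.2111 + 1.0215 + 2.3283 + 0.0924
Sum = 3.653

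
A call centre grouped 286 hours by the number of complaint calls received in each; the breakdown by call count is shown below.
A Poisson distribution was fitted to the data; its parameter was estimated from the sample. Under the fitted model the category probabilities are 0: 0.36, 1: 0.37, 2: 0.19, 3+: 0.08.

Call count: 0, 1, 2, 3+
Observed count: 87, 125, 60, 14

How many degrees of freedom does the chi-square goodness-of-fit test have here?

There are k = 4 categories and 1 parameter estimated from the data, so df = 4 − 1 − 1 = 2.

2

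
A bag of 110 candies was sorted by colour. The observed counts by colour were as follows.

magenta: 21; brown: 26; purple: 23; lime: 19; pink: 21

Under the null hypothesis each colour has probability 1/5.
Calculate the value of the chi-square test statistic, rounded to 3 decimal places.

1.273

Under H₀ each category has probability 1/5, so each expected count is 110/5 = 22.
χ² = (21−22)²/22 + (26−22)²/22 + (23−22)²/22 + (19−22)²/22 + (21−22)²/22
   = 0.0455 + 0.7273 + 0.0455 + 0.4091 + 0.0455
Sum = 1.273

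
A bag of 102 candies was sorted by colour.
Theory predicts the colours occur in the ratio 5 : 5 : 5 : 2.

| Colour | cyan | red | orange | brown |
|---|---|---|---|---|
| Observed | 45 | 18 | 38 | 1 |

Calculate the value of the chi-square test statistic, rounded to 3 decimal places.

Ratio total = 17. Expected counts: 102×5/17 = 30, 102×5/17 = 30, 102×5/17 = 30, 102×2/17 = 12.
cyan: (45 − 30)²/30 = 225/30 = 7.5000
red: (18 − 30)²/30 = 144/30 = 4.8000
orange: (38 − 30)²/30 = 64/30 = 2.1333
brown: (1 − 12)²/12 = 121/12 = 10.0833
Sum = 24.517

24.517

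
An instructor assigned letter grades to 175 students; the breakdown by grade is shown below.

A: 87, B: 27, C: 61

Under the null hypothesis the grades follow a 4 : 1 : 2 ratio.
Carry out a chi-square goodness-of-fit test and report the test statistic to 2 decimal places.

4.27

Ratio total = 7. Expected counts: 175×4/7 = 100, 175×1/7 = 25, 175×2/7 = 50.
A: (87 − 100)²/100 = 169/100 = 1.690
B: (27 − 25)²/25 = 4/25 = 0.160
C: (61 − 50)²/50 = 121/50 = 2.420
Sum = 4.27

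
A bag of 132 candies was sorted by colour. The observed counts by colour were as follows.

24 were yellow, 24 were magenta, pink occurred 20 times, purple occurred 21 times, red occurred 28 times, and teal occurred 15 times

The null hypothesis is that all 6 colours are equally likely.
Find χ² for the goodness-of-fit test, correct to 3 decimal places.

Expected count for each of the 6 categories: 132/6 = 22.
cat          O        E   (O−E)²/E
yellow      24       22     0.1818
magenta     24       22     0.1818
pink        20       22     0.1818
purple      21       22     0.0455
red         28       22     1.6364
teal        15       22     2.2273
Sum = 4.455

4.455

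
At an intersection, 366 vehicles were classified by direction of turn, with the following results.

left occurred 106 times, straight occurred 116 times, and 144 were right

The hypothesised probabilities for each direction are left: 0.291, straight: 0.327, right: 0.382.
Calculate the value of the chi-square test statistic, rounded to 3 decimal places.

0.241

Expected counts E_i = n·p_i: 366×0.291 = 106.506, 366×0.327 = 119.682, 366×0.382 = 139.812.
χ² = (106−106.506)²/106.506 + (116−119.682)²/119.682 + (144−139.812)²/139.812
   = 0.0024 + 0.1133 + 0.1254
Sum = 0.241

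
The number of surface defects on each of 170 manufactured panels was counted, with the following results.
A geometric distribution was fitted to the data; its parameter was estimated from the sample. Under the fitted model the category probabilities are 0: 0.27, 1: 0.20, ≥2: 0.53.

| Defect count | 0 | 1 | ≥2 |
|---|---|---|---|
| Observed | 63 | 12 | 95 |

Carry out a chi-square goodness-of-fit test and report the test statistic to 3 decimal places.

20.872

Expected counts E_i = n·p_i: 170×0.27 = 45.9, 170×0.20 = 34, 170×0.53 = 90.1.
χ² = (63−45.9)²/45.9 + (12−34)²/34 + (95−90.1)²/90.1
   = 6.3706 + 14.2353 + 0.2665
Sum = 20.872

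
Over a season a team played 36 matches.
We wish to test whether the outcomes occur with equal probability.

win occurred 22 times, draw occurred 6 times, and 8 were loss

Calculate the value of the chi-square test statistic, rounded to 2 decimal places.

Expected count for each of the 3 categories: 36/3 = 12.
win: (22 − 12)²/12 = 100/12 = 8.333
draw: (6 − 12)²/12 = 36/12 = 3.000
loss: (8 − 12)²/12 = 16/12 = 1.333
Sum = 12.67

12.67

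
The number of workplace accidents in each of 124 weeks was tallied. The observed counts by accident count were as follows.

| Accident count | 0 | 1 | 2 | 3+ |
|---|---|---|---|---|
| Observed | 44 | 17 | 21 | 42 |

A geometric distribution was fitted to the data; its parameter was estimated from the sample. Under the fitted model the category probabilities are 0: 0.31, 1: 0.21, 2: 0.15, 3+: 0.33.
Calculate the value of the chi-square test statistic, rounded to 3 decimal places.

Expected counts E_i = n·p_i: 124×0.31 = 38.44, 124×0.21 = 26.04, 124×0.15 = 18.6, 124×0.33 = 40.92.
0: (44 − 38.44)²/38.44 = 30.9136/38.44 = 0.8042
1: (17 − 26.04)²/26.04 = 81.7216/26.04 = 3.1383
2: (21 − 18.6)²/18.6 = 5.76/18.6 = 0.3097
3+: (42 − 40.92)²/40.92 = 1.1664/40.92 = 0.0285
Sum = 4.281

4.281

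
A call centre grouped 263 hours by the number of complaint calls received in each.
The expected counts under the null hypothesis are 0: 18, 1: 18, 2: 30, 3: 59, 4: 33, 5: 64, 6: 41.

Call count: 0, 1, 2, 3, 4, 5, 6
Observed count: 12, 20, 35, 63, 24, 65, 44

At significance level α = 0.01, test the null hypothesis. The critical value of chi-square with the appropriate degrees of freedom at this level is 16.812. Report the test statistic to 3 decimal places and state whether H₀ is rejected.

6.016; do not reject

χ² = (12−18)²/18 + (20−18)²/18 + (35−30)²/30 + (63−59)²/59 + (24−33)²/33 + (65−64)²/64 + (44−41)²/41
   = 2.0000 + 0.2222 + 0.8333 + 0.2712 + 2.4545 + 0.0156 + 0.2195
Sum = 6.016
df = 6. Since 6.016 < 16.812, we do not reject H₀.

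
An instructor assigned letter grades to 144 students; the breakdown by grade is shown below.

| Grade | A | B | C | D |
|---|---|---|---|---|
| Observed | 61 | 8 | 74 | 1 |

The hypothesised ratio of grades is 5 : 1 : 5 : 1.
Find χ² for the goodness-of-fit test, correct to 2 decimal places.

Ratio total = 12. Expected counts: 144×5/12 = 60, 144×1/12 = 12, 144×5/12 = 60, 144×1/12 = 12.
A: (61 − 60)²/60 = 1/60 = 0.017
B: (8 − 12)²/12 = 16/12 = 1.333
C: (74 − 60)²/60 = 196/60 = 3.267
D: (1 − 12)²/12 = 121/12 = 10.083
Sum = 14.70

14.70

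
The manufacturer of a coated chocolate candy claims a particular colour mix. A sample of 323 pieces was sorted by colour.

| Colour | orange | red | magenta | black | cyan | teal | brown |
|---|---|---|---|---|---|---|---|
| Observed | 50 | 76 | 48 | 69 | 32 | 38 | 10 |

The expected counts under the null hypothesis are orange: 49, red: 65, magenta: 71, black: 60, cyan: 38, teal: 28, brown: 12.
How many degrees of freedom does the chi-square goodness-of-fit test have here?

There are k = 7 categories and no parameters were estimated from the data, so df = 7 − 1 = 6.

6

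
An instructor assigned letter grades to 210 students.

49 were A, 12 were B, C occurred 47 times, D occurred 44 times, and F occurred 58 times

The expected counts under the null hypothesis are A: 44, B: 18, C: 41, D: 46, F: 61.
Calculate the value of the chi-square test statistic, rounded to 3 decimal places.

cat         O        E   (O−E)²/E
A          49       44     0.5682
B          12       18     2.0000
C          47       41     0.8780
D          44       46     0.0870
F          58       61     0.1475
Sum = 3.681

3.681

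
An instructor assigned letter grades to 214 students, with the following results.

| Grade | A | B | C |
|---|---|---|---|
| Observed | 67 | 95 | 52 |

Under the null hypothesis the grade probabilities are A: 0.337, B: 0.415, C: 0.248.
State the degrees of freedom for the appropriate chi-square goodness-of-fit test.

2

There are k = 3 categories and no parameters were estimated from the data, so df = 3 − 1 = 2.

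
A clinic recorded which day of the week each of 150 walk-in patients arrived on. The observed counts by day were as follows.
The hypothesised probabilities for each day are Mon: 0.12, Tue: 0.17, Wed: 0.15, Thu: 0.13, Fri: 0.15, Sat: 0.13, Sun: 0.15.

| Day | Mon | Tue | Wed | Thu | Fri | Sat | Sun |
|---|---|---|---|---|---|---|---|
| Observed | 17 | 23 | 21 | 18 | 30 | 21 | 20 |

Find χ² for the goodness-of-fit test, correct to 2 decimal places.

3.41

Expected counts E_i = n·p_i: 150×0.12 = 18, 150×0.17 = 25.5, 150×0.15 = 22.5, 150×0.13 = 19.5, 150×0.15 = 22.5, 150×0.13 = 19.5, 150×0.15 = 22.5.
χ² = (17−18)²/18 + (23−25.5)²/25.5 + (21−22.5)²/22.5 + (18−19.5)²/19.5 + (30−22.5)²/22.5 + (21−19.5)²/19.5 + (20−22.5)²/22.5
   = 0.056 + 0.245 + 0.100 + 0.115 + 2.500 + 0.115 + 0.278
Sum = 3.41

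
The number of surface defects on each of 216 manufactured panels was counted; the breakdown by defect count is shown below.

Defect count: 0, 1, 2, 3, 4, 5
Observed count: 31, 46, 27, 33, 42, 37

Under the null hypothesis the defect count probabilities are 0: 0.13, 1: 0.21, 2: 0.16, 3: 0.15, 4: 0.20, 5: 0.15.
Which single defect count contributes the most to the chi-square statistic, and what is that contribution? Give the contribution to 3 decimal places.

Expected counts E_i = n·p_i: 216×0.13 = 28.08, 216×0.21 = 45.36, 216×0.16 = 34.56, 216×0.15 = 32.4, 216×0.20 = 43.2, 216×0.15 = 32.4.
cat         O        E   (O−E)²/E
0          31    28.08     0.3036
1          46    45.36     0.0090
2          27    34.56     1.6538
3          33     32.4     0.0111
4          42     43.2     0.0333
5          37     32.4     0.6531
The largest term is for 2: 1.654.

2, 1.654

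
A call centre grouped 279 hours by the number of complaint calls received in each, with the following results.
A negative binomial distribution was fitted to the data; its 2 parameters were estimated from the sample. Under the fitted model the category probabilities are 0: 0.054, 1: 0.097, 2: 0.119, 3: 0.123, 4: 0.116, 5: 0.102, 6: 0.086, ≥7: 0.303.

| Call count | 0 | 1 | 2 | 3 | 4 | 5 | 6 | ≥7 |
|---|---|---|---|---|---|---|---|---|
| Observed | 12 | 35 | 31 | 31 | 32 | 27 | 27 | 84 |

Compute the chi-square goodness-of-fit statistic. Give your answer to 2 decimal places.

3.88

Expected counts E_i = n·p_i: 279×0.054 = 15.066, 279×0.097 = 27.063, 279×0.119 = 33.201, 279×0.123 = 34.317, 279×0.116 = 32.364, 279×0.102 = 28.458, 279×0.086 = 23.994, 279×0.303 = 84.537.
0: (12 − 15.066)²/15.066 = 9.400356/15.066 = 0.624
1: (35 − 27.063)²/27.063 = 62.995969/27.063 = 2.328
2: (31 − 33.201)²/33.201 = 4.844401/33.201 = 0.146
3: (31 − 34.317)²/34.317 = 11.002489/34.317 = 0.321
4: (32 − 32.364)²/32.364 = 0.132496/32.364 = 0.004
5: (27 − 28.458)²/28.458 = 2.125764/28.458 = 0.075
6: (27 − 23.994)²/23.994 = 9.036036/23.994 = 0.377
≥7: (84 − 84.537)²/84.537 = 0.288369/84.537 = 0.003
Sum = 3.88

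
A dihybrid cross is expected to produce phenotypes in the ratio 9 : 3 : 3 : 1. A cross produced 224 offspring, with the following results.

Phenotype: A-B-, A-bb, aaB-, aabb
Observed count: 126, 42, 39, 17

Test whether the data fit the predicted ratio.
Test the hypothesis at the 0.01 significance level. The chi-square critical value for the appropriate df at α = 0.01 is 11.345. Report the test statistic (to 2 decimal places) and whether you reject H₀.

0.86; do not reject

Ratio total = 16. Expected counts: 224×9/16 = 126, 224×3/16 = 42, 224×3/16 = 42, 224×1/16 = 14.
χ² = (126−126)²/126 + (42−42)²/42 + (39−42)²/42 + (17−14)²/14
   = 0.000 + 0.000 + 0.214 + 0.643
Sum = 0.86
df = 3. Since 0.86 < 11.345, we do not reject H₀.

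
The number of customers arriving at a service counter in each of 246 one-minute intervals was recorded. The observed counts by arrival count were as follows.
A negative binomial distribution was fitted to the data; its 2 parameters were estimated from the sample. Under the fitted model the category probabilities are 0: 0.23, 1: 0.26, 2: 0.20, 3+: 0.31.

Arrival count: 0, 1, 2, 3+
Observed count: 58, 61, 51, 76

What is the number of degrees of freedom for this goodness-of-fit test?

There are k = 4 categories and 2 parameters estimated from the data, so df = 4 − 1 − 2 = 1.

1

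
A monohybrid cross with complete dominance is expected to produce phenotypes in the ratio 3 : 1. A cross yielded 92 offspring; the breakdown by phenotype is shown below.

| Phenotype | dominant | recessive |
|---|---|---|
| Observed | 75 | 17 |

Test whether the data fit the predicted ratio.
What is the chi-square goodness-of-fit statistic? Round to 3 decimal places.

2.087

Ratio total = 4. Expected counts: 92×3/4 = 69, 92×1/4 = 23.
χ² = (75−69)²/69 + (17−23)²/23
   = 0.5217 + 1.5652
Sum = 2.087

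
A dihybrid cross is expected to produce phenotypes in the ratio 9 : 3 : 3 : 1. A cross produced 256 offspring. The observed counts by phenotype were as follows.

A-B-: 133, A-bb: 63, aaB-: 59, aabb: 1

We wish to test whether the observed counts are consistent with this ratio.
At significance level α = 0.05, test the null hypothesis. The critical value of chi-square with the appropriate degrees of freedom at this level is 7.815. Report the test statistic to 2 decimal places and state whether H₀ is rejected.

Ratio total = 16. Expected counts: 256×9/16 = 144, 256×3/16 = 48, 256×3/16 = 48, 256×1/16 = 16.
χ² = (133−144)²/144 + (63−48)²/48 + (59−48)²/48 + (1−16)²/16
   = 0.840 + 4.688 + 2.521 + 14.063
Sum = 22.11
df = 3. Since 22.11 > 7.815, we reject H₀.

22.11; reject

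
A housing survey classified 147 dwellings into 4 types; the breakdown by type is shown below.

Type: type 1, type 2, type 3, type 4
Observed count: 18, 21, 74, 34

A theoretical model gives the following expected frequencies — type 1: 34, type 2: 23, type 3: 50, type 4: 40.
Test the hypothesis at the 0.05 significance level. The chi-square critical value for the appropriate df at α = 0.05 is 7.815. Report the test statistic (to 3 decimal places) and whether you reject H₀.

20.123; reject

χ² = (18−34)²/34 + (21−23)²/23 + (74−50)²/50 + (34−40)²/40
   = 7.5294 + 0.1739 + 11.5200 + 0.9000
Sum = 20.123
df = 3. Since 20.123 > 7.815, we reject H₀.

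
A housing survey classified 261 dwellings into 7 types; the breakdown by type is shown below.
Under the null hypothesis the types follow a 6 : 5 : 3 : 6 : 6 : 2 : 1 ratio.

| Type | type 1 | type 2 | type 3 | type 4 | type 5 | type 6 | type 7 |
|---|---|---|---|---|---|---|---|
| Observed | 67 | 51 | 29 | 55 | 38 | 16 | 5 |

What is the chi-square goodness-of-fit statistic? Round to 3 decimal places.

10.837

Ratio total = 29. Expected counts: 261×6/29 = 54, 261×5/29 = 45, 261×3/29 = 27, 261×6/29 = 54, 261×6/29 = 54, 261×2/29 = 18, 261×1/29 = 9.
χ² = (67−54)²/54 + (51−45)²/45 + (29−27)²/27 + (55−54)²/54 + (38−54)²/54 + (16−18)²/18 + (5−9)²/9
   = 3.1296 + 0.8000 + 0.1481 + 0.0185 + 4.7407 + 0.2222 + 1.7778
Sum = 10.837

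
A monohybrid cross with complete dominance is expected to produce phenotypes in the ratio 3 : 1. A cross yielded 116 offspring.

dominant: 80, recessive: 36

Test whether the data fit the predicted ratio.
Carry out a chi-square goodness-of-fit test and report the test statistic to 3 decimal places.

Ratio total = 4. Expected counts: 116×3/4 = 87, 116×1/4 = 29.
χ² = (80−87)²/87 + (36−29)²/29
   = 0.5632 + 1.6897
Sum = 2.253

2.253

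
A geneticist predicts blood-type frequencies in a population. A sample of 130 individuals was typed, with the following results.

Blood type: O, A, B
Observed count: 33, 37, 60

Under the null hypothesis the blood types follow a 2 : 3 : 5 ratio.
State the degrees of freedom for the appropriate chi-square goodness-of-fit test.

2

There are k = 3 categories and no parameters were estimated from the data, so df = 3 − 1 = 2.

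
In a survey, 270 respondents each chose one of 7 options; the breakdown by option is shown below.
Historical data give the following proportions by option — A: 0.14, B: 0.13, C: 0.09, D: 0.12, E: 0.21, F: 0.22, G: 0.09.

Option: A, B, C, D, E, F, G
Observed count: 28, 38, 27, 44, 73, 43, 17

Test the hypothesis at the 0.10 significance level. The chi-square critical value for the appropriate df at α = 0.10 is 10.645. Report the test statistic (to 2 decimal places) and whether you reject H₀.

18.64; reject

Expected counts E_i = n·p_i: 270×0.14 = 37.8, 270×0.13 = 35.1, 270×0.09 = 24.3, 270×0.12 = 32.4, 270×0.21 = 56.7, 270×0.22 = 59.4, 270×0.09 = 24.3.
cat         O        E   (O−E)²/E
A          28     37.8      2.541
B          38     35.1      0.240
C          27     24.3      0.300
D          44     32.4      4.153
E          73     56.7      4.686
F          43     59.4      4.528
G          17     24.3      2.193
Sum = 18.64
df = 6. Since 18.64 > 10.645, we reject H₀.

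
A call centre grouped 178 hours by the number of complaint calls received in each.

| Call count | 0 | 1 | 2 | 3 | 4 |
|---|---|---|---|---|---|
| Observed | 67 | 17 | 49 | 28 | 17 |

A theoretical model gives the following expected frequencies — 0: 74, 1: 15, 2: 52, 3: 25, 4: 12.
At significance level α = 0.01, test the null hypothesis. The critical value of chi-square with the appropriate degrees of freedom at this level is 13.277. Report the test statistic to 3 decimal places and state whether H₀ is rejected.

3.545; do not reject

0: (67 − 74)²/74 = 49/74 = 0.6622
1: (17 − 15)²/15 = 4/15 = 0.2667
2: (49 − 52)²/52 = 9/52 = 0.1731
3: (28 − 25)²/25 = 9/25 = 0.3600
4: (17 − 12)²/12 = 25/12 = 2.0833
Sum = 3.545
df = 4. Since 3.545 < 13.277, we do not reject H₀.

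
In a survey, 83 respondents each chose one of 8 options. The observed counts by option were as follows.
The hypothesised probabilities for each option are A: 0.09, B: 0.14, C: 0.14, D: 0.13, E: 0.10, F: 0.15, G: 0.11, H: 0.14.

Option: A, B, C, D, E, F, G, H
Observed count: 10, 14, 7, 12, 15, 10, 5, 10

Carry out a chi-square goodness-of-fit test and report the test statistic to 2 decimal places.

11.30

Expected counts E_i = n·p_i: 83×0.09 = 7.47, 83×0.14 = 11.62, 83×0.14 = 11.62, 83×0.13 = 10.79, 83×0.10 = 8.3, 83×0.15 = 12.45, 83×0.11 = 9.13, 83×0.14 = 11.62.
χ² = (10−7.47)²/7.47 + (14−11.62)²/11.62 + (7−11.62)²/11.62 + (12−10.79)²/10.79 + (15−8.3)²/8.3 + (10−12.45)²/12.45 + (5−9.13)²/9.13 + (10−11.62)²/11.62
   = 0.857 + 0.487 + 1.837 + 0.136 + 5.408 + 0.482 + 1.868 + 0.226
Sum = 11.30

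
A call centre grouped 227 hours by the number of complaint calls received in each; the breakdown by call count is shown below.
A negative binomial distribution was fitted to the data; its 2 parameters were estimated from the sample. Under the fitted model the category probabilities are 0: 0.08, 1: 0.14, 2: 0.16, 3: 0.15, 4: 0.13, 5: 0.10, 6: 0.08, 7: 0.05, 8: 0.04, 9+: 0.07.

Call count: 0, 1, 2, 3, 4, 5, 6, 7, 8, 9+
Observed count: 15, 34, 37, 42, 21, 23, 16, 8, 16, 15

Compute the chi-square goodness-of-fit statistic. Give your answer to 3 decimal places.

Expected counts E_i = n·p_i: 227×0.08 = 18.16, 227×0.14 = 31.78, 227×0.16 = 36.32, 227×0.15 = 34.05, 227×0.13 = 29.51, 227×0.10 = 22.7, 227×0.08 = 18.16, 227×0.05 = 11.35, 227×0.04 = 9.08, 227×0.07 = 15.89.
χ² = (15−18.16)²/18.16 + (34−31.78)²/31.78 + (37−36.32)²/36.32 + (42−34.05)²/34.05 + (21−29.51)²/29.51 + (23−22.7)²/22.7 + (16−18.16)²/18.16 + (8−11.35)²/11.35 + (16−9.08)²/9.08 + (15−15.89)²/15.89
   = 0.5499 + 0.1551 + 0.0127 + 1.8562 + 2.4541 + 0.0040 + 0.2569 + 0.9888 + 5.2738 + 0.0498
Sum = 11.601

11.601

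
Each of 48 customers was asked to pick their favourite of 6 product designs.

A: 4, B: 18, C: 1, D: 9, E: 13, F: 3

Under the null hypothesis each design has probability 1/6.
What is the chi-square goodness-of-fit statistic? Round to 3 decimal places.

Expected count for each of the 6 categories: 48/6 = 8.
A: (4 − 8)²/8 = 16/8 = 2.0000
B: (18 − 8)²/8 = 100/8 = 12.5000
C: (1 − 8)²/8 = 49/8 = 6.1250
D: (9 − 8)²/8 = 1/8 = 0.1250
E: (13 − 8)²/8 = 25/8 = 3.1250
F: (3 − 8)²/8 = 25/8 = 3.1250
Sum = 27.000

27.000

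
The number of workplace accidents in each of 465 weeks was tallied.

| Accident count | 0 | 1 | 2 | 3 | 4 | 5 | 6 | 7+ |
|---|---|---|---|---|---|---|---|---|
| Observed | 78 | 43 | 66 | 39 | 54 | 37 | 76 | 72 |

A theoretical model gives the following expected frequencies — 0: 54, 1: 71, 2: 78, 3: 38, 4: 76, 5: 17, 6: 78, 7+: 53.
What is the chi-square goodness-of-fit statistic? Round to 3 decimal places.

60.342

χ² = (78−54)²/54 + (43−71)²/71 + (66−78)²/78 + (39−38)²/38 + (54−76)²/76 + (37−17)²/17 + (76−78)²/78 + (72−53)²/53
   = 10.6667 + 11.0423 + 1.8462 + 0.0263 + 6.3684 + 23.5294 + 0.0513 + 6.8113
Sum = 60.342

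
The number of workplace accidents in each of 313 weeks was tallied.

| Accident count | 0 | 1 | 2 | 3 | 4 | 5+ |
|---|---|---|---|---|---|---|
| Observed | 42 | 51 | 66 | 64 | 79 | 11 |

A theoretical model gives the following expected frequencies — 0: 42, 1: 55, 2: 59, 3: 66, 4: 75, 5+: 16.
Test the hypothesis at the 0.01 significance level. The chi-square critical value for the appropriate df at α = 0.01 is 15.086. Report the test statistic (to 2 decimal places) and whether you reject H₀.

2.96; do not reject

0: (42 − 42)²/42 = 0/42 = 0.000
1: (51 − 55)²/55 = 16/55 = 0.291
2: (66 − 59)²/59 = 49/59 = 0.831
3: (64 − 66)²/66 = 4/66 = 0.061
4: (79 − 75)²/75 = 16/75 = 0.213
5+: (11 − 16)²/16 = 25/16 = 1.563
Sum = 2.96
df = 5. Since 2.96 < 15.086, we do not reject H₀.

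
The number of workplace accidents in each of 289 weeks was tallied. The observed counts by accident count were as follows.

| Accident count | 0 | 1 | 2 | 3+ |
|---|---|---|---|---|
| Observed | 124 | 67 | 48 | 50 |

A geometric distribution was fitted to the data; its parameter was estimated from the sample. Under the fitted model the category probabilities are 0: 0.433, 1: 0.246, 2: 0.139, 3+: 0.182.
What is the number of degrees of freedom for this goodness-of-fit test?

There are k = 4 categories and 1 parameter estimated from the data, so df = 4 − 1 − 1 = 2.

2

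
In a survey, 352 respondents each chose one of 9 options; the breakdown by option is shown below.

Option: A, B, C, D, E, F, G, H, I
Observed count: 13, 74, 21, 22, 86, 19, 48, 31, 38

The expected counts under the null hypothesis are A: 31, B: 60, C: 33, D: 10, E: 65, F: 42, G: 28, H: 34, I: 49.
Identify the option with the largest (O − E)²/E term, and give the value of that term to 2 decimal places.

χ² = (13−31)²/31 + (74−60)²/60 + (21−33)²/33 + (22−10)²/10 + (86−65)²/65 + (19−42)²/42 + (48−28)²/28 + (31−34)²/34 + (38−49)²/49
   = 10.452 + 3.267 + 4.364 + 14.400 + 6.785 + 12.595 + 14.286 + 0.265 + 2.469
The largest term is for D: 14.40.

D, 14.40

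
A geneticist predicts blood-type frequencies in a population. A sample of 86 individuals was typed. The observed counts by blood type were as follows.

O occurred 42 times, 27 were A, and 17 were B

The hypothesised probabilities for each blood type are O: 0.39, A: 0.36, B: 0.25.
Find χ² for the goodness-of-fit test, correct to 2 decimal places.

3.58

Expected counts E_i = n·p_i: 86×0.39 = 33.54, 86×0.36 = 30.96, 86×0.25 = 21.5.
O: (42 − 33.54)²/33.54 = 71.5716/33.54 = 2.134
A: (27 − 30.96)²/30.96 = 15.6816/30.96 = 0.507
B: (17 − 21.5)²/21.5 = 20.25/21.5 = 0.942
Sum = 3.58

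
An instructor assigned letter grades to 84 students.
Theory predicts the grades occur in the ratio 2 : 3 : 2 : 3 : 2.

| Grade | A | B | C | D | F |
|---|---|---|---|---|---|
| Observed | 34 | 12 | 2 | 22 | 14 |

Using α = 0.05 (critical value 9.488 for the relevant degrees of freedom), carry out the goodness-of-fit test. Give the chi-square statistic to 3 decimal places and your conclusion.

Ratio total = 12. Expected counts: 84×2/12 = 14, 84×3/12 = 21, 84×2/12 = 14, 84×3/12 = 21, 84×2/12 = 14.
A: (34 − 14)²/14 = 400/14 = 28.5714
B: (12 − 21)²/21 = 81/21 = 3.8571
C: (2 − 14)²/14 = 144/14 = 10.2857
D: (22 − 21)²/21 = 1/21 = 0.0476
F: (14 − 14)²/14 = 0/14 = 0.0000
Sum = 42.762
df = 4. Since 42.762 > 9.488, we reject H₀.

42.762; reject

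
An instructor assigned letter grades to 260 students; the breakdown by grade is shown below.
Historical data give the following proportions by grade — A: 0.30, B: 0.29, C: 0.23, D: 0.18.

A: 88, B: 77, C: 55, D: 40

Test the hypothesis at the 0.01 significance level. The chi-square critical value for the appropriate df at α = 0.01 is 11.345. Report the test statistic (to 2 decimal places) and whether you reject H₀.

2.69; do not reject

Expected counts E_i = n·p_i: 260×0.30 = 78, 260×0.29 = 75.4, 260×0.23 = 59.8, 260×0.18 = 46.8.
A: (88 − 78)²/78 = 100/78 = 1.282
B: (77 − 75.4)²/75.4 = 2.56/75.4 = 0.034
C: (55 − 59.8)²/59.8 = 23.04/59.8 = 0.385
D: (40 − 46.8)²/46.8 = 46.24/46.8 = 0.988
Sum = 2.69
df = 3. Since 2.69 < 11.345, we do not reject H₀.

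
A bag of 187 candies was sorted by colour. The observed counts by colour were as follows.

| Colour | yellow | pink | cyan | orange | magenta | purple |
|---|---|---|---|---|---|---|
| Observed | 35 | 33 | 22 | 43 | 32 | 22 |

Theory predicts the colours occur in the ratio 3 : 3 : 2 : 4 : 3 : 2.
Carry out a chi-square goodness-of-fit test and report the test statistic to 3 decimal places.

0.174

Ratio total = 17. Expected counts: 187×3/17 = 33, 187×3/17 = 33, 187×2/17 = 22, 187×4/17 = 44, 187×3/17 = 33, 187×2/17 = 22.
cat          O        E   (O−E)²/E
yellow      35       33     0.1212
pink        33       33     0.0000
cyan        22       22     0.0000
orange      43       44     0.0227
magenta     32       33     0.0303
purple      22       22     0.0000
Sum = 0.174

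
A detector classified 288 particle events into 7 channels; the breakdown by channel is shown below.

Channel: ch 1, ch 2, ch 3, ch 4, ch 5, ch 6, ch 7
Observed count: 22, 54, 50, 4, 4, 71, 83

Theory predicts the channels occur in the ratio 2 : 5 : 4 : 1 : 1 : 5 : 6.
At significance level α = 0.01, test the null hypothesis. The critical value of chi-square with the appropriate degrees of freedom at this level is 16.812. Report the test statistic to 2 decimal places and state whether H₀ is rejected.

15.21; do not reject

Ratio total = 24. Expected counts: 288×2/24 = 24, 288×5/24 = 60, 288×4/24 = 48, 288×1/24 = 12, 288×1/24 = 12, 288×5/24 = 60, 288×6/24 = 72.
ch 1: (22 − 24)²/24 = 4/24 = 0.167
ch 2: (54 − 60)²/60 = 36/60 = 0.600
ch 3: (50 − 48)²/48 = 4/48 = 0.083
ch 4: (4 − 12)²/12 = 64/12 = 5.333
ch 5: (4 − 12)²/12 = 64/12 = 5.333
ch 6: (71 − 60)²/60 = 121/60 = 2.017
ch 7: (83 − 72)²/72 = 121/72 = 1.681
Sum = 15.21
df = 6. Since 15.21 < 16.812, we do not reject H₀.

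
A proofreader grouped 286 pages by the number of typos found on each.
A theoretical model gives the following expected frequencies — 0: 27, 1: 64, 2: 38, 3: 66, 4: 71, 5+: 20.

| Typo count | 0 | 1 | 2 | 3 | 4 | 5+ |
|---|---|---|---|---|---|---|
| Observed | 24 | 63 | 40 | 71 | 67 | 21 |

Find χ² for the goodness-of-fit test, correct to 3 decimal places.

cat         O        E   (O−E)²/E
0          24       27     0.3333
1          63       64     0.0156
2          40       38     0.1053
3          71       66     0.3788
4          67       71     0.2254
5+         21       20     0.0500
Sum = 1.108

1.108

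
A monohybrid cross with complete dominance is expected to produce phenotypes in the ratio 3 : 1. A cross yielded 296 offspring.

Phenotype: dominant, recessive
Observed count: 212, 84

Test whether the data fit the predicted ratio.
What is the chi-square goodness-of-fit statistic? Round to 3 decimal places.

Ratio total = 4. Expected counts: 296×3/4 = 222, 296×1/4 = 74.
dominant: (212 − 222)²/222 = 100/222 = 0.4505
recessive: (84 − 74)²/74 = 100/74 = 1.3514
Sum = 1.802

1.802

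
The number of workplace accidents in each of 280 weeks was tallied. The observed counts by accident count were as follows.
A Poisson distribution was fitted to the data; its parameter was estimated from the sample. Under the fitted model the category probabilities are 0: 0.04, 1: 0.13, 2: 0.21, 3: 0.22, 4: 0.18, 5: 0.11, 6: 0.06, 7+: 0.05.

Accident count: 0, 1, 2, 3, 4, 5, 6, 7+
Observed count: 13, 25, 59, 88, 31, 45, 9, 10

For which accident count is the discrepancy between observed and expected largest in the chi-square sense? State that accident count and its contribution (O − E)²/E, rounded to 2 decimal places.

3, 11.31

Expected counts E_i = n·p_i: 280×0.04 = 11.2, 280×0.13 = 36.4, 280×0.21 = 58.8, 280×0.22 = 61.6, 280×0.18 = 50.4, 280×0.11 = 30.8, 280×0.06 = 16.8, 280×0.05 = 14.
0: (13 − 11.2)²/11.2 = 3.24/11.2 = 0.289
1: (25 − 36.4)²/36.4 = 129.96/36.4 = 3.570
2: (59 − 58.8)²/58.8 = 0.04/58.8 = 0.001
3: (88 − 61.6)²/61.6 = 696.96/61.6 = 11.314
4: (31 − 50.4)²/50.4 = 376.36/50.4 = 7.467
5: (45 − 30.8)²/30.8 = 201.64/30.8 = 6.547
6: (9 − 16.8)²/16.8 = 60.84/16.8 = 3.621
7+: (10 − 14)²/14 = 16/14 = 1.143
The largest term is for 3: 11.31.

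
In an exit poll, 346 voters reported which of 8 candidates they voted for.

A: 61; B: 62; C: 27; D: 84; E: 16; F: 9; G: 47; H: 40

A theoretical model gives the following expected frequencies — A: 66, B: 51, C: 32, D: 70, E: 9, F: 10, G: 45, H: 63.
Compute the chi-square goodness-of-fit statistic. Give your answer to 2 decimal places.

χ² = (61−66)²/66 + (62−51)²/51 + (27−32)²/32 + (84−70)²/70 + (16−9)²/9 + (9−10)²/10 + (47−45)²/45 + (40−63)²/63
   = 0.379 + 2.373 + 0.781 + 2.800 + 5.444 + 0.100 + 0.089 + 8.397
Sum = 20.36

20.36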